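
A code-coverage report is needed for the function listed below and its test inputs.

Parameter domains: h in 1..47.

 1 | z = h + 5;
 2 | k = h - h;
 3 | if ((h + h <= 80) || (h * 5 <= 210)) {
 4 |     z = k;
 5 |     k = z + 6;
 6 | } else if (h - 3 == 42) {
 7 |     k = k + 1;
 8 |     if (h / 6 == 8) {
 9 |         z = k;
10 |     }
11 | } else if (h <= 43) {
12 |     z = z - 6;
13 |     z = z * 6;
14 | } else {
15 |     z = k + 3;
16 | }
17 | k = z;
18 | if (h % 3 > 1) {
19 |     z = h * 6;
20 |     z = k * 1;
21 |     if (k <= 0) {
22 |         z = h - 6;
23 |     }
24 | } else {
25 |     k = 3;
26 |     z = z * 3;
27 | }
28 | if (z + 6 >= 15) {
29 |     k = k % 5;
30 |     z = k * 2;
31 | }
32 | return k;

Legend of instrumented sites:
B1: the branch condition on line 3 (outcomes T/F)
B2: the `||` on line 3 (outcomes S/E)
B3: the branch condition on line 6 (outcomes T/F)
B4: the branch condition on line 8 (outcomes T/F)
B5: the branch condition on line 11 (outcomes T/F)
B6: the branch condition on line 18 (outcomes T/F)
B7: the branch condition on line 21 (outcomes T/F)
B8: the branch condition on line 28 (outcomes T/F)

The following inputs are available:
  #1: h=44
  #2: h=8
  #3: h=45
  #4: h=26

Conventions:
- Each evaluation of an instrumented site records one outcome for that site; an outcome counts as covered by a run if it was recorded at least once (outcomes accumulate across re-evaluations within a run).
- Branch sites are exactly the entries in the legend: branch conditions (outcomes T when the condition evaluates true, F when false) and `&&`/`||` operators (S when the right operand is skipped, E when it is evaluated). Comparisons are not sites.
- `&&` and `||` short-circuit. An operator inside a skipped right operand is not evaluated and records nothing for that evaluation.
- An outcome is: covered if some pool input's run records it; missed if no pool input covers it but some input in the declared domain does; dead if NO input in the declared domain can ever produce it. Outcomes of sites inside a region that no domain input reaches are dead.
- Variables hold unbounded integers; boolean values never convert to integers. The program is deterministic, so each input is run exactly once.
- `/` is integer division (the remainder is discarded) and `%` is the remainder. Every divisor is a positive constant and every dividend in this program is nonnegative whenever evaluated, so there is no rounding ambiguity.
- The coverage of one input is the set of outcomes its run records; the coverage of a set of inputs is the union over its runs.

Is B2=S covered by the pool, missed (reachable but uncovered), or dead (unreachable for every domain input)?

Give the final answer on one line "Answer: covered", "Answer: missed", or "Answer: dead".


B2=S is recorded by pool input(s) 2, 4 -> covered
Answer: covered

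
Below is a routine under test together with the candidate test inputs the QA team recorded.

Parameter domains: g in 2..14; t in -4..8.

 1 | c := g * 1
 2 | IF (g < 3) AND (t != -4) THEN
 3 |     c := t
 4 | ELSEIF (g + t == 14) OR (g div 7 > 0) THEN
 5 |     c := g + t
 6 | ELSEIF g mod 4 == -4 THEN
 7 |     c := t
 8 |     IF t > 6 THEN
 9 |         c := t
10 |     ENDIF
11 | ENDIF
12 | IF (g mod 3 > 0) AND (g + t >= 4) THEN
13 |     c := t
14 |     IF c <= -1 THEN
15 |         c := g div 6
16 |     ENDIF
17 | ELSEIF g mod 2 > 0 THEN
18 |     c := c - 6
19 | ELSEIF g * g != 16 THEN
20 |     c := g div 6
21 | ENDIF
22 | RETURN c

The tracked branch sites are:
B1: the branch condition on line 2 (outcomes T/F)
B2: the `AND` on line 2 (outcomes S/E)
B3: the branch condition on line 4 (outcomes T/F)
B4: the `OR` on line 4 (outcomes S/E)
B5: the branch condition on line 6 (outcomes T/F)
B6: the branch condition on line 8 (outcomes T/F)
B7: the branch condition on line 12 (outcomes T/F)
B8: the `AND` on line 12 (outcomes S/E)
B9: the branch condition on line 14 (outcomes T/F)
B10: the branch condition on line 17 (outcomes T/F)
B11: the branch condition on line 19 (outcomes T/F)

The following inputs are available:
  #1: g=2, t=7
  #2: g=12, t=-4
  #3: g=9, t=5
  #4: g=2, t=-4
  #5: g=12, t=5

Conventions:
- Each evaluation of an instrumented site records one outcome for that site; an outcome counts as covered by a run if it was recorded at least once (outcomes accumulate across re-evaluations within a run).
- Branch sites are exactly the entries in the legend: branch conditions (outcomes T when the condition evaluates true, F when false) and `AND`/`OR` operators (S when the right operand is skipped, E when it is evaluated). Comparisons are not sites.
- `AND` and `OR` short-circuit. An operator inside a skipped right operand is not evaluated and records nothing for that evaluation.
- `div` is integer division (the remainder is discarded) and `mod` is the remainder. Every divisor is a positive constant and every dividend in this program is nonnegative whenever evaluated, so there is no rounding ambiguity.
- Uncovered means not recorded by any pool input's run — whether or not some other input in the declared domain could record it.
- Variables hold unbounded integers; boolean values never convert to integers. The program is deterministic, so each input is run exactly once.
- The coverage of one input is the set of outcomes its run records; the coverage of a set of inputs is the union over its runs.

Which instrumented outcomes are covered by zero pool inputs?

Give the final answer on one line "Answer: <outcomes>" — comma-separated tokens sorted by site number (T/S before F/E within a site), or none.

run #1 (g=2, t=7) runs B2->E, B1->T, B8->E, B7->T, B9->F; records B1=T, B2=E, B7=T, B8=E, B9=F
run #2 (g=12, t=-4) runs B2->S, B1->F, B4->E, B3->T, B8->S, B7->F, B10->F, B11->T; records B1=F, B2=S, B3=T, B4=E, B7=F, B8=S, B10=F, B11=T
run #3 (g=9, t=5) runs B2->S, B1->F, B4->S, B3->T, B8->S, B7->F, B10->T; records B1=F, B2=S, B3=T, B4=S, B7=F, B8=S, B10=T
run #4 (g=2, t=-4) runs B2->E, B1->F, B4->E, B3->F, B5->F, B8->E, B7->F, B10->F, B11->T; records B1=F, B2=E, B3=F, B4=E, B5=F, B7=F, B8=E, B10=F, B11=T
run #5 (g=12, t=5) runs B2->S, B1->F, B4->E, B3->T, B8->S, B7->F, B10->F, B11->T; records B1=F, B2=S, B3=T, B4=E, B7=F, B8=S, B10=F, B11=T
union over the pool: B1=T, B1=F, B2=S, B2=E, B3=T, B3=F, B4=S, B4=E, B5=F, B7=T, B7=F, B8=S, B8=E, B9=F, B10=T, B10=F, B11=T
uncovered (5 of 22): B5=T, B6=T, B6=F, B9=T, B11=F

Answer: B5=T, B6=T, B6=F, B9=T, B11=F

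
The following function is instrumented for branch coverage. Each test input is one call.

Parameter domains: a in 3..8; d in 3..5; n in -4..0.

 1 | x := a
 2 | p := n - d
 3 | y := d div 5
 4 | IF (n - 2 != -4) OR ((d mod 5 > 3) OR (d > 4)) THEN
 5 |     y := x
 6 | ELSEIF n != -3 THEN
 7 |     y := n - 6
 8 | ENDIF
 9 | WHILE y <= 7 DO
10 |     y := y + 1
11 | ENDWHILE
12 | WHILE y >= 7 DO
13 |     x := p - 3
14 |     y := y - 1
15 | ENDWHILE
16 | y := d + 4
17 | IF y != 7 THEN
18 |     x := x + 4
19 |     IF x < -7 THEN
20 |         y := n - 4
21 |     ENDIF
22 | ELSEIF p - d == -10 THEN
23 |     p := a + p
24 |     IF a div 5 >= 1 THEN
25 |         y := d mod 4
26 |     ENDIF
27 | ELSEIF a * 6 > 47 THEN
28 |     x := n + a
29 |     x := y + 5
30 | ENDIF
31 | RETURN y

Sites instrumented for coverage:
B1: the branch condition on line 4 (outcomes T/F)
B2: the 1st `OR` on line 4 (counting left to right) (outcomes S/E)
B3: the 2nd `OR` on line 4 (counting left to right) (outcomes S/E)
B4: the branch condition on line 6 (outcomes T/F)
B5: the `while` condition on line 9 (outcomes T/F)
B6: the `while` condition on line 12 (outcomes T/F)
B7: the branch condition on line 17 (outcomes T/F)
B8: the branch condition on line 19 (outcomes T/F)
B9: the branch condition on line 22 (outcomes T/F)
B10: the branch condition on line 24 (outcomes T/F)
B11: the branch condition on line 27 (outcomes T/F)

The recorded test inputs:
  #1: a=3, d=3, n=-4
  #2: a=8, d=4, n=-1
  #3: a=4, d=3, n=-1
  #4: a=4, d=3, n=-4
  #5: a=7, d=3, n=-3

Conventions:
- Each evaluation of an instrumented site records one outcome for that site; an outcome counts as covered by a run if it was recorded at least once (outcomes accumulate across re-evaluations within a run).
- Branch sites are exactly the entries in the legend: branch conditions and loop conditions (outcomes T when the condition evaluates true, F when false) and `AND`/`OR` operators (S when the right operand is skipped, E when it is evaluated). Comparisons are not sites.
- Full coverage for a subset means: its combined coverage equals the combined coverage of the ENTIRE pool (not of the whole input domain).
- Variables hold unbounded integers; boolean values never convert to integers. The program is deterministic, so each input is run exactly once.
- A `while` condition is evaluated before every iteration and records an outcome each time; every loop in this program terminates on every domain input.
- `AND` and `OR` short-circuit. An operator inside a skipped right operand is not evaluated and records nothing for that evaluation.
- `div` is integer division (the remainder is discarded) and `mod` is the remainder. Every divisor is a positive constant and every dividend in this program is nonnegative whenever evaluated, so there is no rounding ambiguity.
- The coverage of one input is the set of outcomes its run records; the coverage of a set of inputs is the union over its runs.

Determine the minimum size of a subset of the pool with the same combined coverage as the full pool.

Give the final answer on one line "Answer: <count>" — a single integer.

input #1, a=3, d=3, n=-4: outcomes B1=T, B2=S, B5=T, B5=F, B6=T, B6=F, B7=F, B9=T, B10=F
input #2, a=8, d=4, n=-1: outcomes B1=T, B2=S, B5=F, B6=T, B6=F, B7=T, B8=F
input #3, a=4, d=3, n=-1: outcomes B1=T, B2=S, B5=T, B5=F, B6=T, B6=F, B7=F, B9=F, B11=F
input #4, a=4, d=3, n=-4: outcomes B1=T, B2=S, B5=T, B5=F, B6=T, B6=F, B7=F, B9=T, B10=F
input #5, a=7, d=3, n=-3: outcomes B1=T, B2=S, B5=T, B5=F, B6=T, B6=F, B7=F, B9=F, B11=F
together the pool reaches 13 outcomes: B1=T, B2=S, B5=T, B5=F, B6=T, B6=F, B7=T, B7=F, B8=F, B9=T, B9=F, B10=F, B11=F
every size-1 subset falls short of the 13 outcomes (best: 9/13)
every size-2 subset falls short of the 13 outcomes (best: 11/13)
size 3: inputs {1, 2, 3} cover all 13 outcomes, and no lexicographically smaller subset of this size does

Answer: 3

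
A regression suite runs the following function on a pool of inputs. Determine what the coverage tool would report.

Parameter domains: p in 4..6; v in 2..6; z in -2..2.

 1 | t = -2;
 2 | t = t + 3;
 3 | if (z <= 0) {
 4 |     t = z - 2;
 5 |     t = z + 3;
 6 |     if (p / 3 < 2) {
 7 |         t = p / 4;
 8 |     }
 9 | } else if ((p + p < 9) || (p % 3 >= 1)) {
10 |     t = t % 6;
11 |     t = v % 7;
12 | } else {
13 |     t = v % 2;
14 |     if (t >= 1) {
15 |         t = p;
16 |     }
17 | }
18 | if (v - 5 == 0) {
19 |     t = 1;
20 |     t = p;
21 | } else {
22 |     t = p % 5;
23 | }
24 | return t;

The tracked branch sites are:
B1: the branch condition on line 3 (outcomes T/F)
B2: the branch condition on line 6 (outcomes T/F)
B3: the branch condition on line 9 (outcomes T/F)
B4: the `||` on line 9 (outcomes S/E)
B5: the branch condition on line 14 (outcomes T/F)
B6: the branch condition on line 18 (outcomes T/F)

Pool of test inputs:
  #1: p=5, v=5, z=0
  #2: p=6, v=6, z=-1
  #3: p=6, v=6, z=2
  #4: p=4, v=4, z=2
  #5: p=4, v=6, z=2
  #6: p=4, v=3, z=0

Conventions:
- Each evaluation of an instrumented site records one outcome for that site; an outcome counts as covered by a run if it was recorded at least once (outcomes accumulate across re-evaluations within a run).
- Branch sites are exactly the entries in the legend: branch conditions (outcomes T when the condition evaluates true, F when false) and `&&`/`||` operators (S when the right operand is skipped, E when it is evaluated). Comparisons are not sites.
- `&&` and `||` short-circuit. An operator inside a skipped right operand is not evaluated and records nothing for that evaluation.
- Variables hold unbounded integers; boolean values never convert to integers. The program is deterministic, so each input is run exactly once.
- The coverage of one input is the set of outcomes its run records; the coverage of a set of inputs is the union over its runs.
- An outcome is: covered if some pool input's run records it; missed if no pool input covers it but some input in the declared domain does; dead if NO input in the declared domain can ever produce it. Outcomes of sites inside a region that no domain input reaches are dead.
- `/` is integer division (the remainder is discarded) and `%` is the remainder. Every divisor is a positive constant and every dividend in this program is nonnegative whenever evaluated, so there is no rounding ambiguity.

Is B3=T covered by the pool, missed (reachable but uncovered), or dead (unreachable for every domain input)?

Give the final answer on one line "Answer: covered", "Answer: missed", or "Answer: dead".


B3=T is recorded by pool input(s) 4, 5 -> covered
Answer: covered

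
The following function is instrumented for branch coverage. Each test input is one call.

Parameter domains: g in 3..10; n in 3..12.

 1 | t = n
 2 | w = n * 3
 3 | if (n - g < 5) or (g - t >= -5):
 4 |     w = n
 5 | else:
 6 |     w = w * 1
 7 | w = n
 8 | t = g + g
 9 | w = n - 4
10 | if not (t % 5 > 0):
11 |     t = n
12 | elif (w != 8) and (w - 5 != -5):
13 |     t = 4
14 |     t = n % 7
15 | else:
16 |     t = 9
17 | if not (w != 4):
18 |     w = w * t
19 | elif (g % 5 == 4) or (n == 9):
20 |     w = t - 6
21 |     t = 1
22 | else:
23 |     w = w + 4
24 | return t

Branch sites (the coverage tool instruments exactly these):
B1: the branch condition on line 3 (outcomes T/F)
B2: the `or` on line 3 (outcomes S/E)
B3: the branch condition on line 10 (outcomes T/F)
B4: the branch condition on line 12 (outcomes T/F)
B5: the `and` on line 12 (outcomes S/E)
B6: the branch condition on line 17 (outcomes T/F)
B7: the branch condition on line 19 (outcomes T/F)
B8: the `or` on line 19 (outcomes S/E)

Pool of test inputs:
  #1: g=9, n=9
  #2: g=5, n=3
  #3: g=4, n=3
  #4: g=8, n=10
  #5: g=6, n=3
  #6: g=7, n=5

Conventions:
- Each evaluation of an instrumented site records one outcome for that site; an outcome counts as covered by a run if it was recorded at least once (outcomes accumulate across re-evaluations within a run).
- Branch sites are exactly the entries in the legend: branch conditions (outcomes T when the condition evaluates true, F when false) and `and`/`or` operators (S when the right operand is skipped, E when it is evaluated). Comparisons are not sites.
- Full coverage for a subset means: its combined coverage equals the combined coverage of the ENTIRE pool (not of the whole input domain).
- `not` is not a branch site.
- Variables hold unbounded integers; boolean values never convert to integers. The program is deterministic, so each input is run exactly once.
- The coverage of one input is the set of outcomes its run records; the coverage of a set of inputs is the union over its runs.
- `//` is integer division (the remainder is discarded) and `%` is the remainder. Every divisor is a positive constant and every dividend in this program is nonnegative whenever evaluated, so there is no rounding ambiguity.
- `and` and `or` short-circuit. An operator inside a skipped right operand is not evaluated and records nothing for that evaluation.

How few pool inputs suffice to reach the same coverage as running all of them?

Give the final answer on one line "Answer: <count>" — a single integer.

test 1 (g=9, n=9) hits B1=T, B2=S, B3=F, B4=T, B5=E, B6=F, B7=T, B8=S
test 2 (g=5, n=3) hits B1=T, B2=S, B3=T, B6=F, B7=F, B8=E
test 3 (g=4, n=3) hits B1=T, B2=S, B3=F, B4=T, B5=E, B6=F, B7=T, B8=S
test 4 (g=8, n=10) hits B1=T, B2=S, B3=F, B4=T, B5=E, B6=F, B7=F, B8=E
test 5 (g=6, n=3) hits B1=T, B2=S, B3=F, B4=T, B5=E, B6=F, B7=F, B8=E
test 6 (g=7, n=5) hits B1=T, B2=S, B3=F, B4=T, B5=E, B6=F, B7=F, B8=E
together the pool reaches 11 outcomes: B1=T, B2=S, B3=T, B3=F, B4=T, B5=E, B6=F, B7=T, B7=F, B8=S, B8=E
checked all size-1 subsets: none covers 11 outcomes (max 8/11)
at size 2, {1, 2} reaches all 11 outcomes; every lexicographically earlier size-2 subset fails

Answer: 2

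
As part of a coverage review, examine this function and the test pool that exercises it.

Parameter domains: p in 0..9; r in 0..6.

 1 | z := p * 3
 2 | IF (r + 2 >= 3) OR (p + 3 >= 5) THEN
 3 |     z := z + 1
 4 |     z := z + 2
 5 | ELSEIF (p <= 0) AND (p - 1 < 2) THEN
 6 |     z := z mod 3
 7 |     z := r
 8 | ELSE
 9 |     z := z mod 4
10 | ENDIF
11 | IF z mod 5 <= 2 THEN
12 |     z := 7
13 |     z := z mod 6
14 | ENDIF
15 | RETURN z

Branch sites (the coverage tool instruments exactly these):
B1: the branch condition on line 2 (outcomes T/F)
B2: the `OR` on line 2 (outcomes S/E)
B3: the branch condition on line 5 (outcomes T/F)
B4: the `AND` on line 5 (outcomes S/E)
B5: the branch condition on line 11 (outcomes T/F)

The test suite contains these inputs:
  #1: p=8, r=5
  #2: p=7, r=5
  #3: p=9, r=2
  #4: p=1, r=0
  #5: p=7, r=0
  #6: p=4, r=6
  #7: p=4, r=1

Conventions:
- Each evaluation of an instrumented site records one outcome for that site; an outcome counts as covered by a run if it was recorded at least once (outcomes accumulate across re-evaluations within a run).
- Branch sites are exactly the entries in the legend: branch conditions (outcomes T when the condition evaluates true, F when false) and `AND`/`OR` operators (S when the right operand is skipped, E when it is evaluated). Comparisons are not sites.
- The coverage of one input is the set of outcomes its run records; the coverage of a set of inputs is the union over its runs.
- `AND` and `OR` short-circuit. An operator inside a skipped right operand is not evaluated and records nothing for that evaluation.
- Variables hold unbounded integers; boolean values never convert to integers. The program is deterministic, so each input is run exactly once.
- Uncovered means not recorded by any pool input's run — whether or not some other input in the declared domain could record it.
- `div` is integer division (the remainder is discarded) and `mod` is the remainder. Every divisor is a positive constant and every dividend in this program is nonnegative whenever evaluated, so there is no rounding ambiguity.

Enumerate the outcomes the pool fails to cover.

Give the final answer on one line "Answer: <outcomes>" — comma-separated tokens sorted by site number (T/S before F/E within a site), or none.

#1 (p=8, r=5) -> covered: B1=T, B2=S, B5=T
#2 (p=7, r=5) -> covered: B1=T, B2=S, B5=F
#3 (p=9, r=2) -> covered: B1=T, B2=S, B5=T
#4 (p=1, r=0) -> covered: B1=F, B2=E, B3=F, B4=S, B5=F
#5 (p=7, r=0) -> covered: B1=T, B2=E, B5=F
#6 (p=4, r=6) -> covered: B1=T, B2=S, B5=T
#7 (p=4, r=1) -> covered: B1=T, B2=S, B5=T
union over the pool: B1=T, B1=F, B2=S, B2=E, B3=F, B4=S, B5=T, B5=F
uncovered (2 of 10): B3=T, B4=E

Answer: B3=T, B4=E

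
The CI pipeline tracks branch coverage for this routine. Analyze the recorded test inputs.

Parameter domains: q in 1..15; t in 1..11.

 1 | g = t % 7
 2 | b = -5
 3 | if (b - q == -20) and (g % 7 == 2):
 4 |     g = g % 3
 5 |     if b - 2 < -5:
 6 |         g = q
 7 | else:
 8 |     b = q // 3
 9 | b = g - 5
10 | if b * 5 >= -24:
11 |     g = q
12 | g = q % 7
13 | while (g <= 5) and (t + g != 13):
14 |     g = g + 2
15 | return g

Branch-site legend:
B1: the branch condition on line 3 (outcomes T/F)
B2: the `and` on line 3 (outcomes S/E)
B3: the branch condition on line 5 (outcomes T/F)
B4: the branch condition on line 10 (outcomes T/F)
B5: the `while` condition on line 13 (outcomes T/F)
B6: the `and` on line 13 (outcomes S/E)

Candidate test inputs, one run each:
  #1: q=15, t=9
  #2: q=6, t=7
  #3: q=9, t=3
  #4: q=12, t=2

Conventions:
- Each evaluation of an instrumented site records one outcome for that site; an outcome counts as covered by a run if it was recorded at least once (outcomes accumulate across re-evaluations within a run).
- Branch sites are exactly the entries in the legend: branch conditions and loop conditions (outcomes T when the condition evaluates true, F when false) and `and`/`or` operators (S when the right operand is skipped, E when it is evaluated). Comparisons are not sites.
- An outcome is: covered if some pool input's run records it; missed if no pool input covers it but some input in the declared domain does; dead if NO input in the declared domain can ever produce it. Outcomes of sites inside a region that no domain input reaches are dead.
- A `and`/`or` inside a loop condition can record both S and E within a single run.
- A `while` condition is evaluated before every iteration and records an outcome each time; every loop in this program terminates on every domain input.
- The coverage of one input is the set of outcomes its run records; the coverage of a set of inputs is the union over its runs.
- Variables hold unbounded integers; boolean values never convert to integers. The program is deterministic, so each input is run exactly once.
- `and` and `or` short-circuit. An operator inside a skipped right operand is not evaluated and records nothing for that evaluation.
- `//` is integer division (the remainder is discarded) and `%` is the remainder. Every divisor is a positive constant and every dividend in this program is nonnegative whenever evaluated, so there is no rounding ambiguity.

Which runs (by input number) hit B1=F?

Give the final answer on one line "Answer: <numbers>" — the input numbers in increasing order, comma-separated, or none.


input #1 (q=15, t=9): misses B1=F
input #2 (q=6, t=7): covers B1=F
input #3 (q=9, t=3): covers B1=F
input #4 (q=12, t=2): covers B1=F
Answer: 2, 3, 4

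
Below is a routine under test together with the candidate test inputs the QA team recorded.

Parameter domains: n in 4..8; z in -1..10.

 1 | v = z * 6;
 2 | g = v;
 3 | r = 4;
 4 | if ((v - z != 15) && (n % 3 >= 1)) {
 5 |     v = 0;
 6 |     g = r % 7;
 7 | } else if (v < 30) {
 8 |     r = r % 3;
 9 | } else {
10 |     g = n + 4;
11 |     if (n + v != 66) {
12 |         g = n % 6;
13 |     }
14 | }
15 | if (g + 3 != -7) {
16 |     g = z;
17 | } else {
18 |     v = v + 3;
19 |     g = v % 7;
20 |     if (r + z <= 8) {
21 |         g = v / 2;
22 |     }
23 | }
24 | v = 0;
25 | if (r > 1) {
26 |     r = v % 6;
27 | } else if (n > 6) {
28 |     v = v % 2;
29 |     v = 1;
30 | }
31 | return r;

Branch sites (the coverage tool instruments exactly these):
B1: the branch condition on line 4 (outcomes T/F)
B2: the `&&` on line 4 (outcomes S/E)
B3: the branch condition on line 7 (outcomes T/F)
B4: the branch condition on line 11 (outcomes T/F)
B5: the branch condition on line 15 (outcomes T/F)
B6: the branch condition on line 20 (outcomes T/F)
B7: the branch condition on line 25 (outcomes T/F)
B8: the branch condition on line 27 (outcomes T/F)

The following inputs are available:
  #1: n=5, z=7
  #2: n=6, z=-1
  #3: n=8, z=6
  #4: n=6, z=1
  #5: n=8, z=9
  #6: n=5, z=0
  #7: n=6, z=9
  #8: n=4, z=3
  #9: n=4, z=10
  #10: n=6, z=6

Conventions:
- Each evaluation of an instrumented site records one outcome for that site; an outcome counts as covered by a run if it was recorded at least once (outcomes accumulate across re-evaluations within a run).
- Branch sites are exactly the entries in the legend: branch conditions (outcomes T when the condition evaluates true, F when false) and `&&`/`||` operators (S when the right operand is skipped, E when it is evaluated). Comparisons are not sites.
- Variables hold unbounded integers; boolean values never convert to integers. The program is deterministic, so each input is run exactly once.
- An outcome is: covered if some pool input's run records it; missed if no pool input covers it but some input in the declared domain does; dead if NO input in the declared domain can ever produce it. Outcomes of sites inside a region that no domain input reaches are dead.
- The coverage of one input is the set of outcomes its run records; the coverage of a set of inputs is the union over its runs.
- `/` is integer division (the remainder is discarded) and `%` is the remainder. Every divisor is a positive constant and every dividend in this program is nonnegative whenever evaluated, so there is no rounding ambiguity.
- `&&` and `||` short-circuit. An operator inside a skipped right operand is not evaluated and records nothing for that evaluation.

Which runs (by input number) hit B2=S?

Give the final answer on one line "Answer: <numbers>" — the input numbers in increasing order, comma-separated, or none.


input #1 (n=5, z=7): never hits B2=S
input #2 (n=6, z=-1): never hits B2=S
input #3 (n=8, z=6): never hits B2=S
input #4 (n=6, z=1): never hits B2=S
input #5 (n=8, z=9): never hits B2=S
input #6 (n=5, z=0): never hits B2=S
input #7 (n=6, z=9): never hits B2=S
input #8 (n=4, z=3): hits B2=S
input #9 (n=4, z=10): never hits B2=S
input #10 (n=6, z=6): never hits B2=S
Answer: 8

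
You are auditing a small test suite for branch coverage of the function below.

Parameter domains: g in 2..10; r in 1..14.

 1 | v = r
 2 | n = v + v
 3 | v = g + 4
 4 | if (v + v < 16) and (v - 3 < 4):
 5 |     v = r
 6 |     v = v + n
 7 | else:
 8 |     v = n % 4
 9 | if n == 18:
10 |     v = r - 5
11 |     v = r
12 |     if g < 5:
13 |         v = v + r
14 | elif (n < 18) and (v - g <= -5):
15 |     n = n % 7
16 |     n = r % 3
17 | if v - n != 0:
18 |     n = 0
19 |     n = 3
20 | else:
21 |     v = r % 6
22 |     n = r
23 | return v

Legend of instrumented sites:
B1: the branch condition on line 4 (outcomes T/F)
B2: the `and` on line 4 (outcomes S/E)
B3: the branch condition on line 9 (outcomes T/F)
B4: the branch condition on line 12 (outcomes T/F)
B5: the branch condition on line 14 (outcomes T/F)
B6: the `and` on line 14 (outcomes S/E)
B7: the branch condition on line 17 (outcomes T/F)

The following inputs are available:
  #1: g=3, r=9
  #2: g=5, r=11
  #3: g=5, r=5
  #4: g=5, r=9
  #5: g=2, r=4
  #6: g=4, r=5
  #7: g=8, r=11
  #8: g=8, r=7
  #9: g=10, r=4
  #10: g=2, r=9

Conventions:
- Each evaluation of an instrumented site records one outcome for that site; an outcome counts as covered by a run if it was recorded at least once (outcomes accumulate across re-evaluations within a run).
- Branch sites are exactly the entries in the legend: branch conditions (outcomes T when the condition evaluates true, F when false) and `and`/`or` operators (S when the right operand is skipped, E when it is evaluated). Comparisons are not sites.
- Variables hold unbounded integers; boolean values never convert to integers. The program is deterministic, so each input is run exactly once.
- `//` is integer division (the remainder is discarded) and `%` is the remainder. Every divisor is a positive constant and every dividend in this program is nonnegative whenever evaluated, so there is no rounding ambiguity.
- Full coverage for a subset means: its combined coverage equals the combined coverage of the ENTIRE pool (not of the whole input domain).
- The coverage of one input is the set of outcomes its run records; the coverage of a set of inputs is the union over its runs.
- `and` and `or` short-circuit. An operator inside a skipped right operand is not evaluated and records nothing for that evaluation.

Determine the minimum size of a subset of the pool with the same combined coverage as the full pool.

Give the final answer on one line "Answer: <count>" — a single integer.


run #1 (g=3, r=9) runs B2->E, B1->F, B3->T, B4->T, B7->F; records B1=F, B2=E, B3=T, B4=T, B7=F
run #2 (g=5, r=11) runs B2->S, B1->F, B3->F, B6->S, B5->F, B7->T; records B1=F, B2=S, B3=F, B5=F, B6=S, B7=T
run #3 (g=5, r=5) runs B2->S, B1->F, B3->F, B6->E, B5->F, B7->T; records B1=F, B2=S, B3=F, B5=F, B6=E, B7=T
run #4 (g=5, r=9) runs B2->S, B1->F, B3->T, B4->F, B7->T; records B1=F, B2=S, B3=T, B4=F, B7=T
run #5 (g=2, r=4) runs B2->E, B1->T, B3->F, B6->E, B5->F, B7->T; records B1=T, B2=E, B3=F, B5=F, B6=E, B7=T
run #6 (g=4, r=5) runs B2->S, B1->F, B3->F, B6->E, B5->F, B7->T; records B1=F, B2=S, B3=F, B5=F, B6=E, B7=T
run #7 (g=8, r=11) runs B2->S, B1->F, B3->F, B6->S, B5->F, B7->T; records B1=F, B2=S, B3=F, B5=F, B6=S, B7=T
run #8 (g=8, r=7) runs B2->S, B1->F, B3->F, B6->E, B5->T, B7->T; records B1=F, B2=S, B3=F, B5=T, B6=E, B7=T
run #9 (g=10, r=4) runs B2->S, B1->F, B3->F, B6->E, B5->T, B7->T; records B1=F, B2=S, B3=F, B5=T, B6=E, B7=T
run #10 (g=2, r=9) runs B2->E, B1->T, B3->T, B4->T, B7->F; records B1=T, B2=E, B3=T, B4=T, B7=F
union over all inputs: B1=T, B1=F, B2=S, B2=E, B3=T, B3=F, B4=T, B4=F, B5=T, B5=F, B6=S, B6=E, B7=T, B7=F (14 outcomes)
size 1 is not enough: best union over all size-1 subsets is 6/14
size 2 is not enough: best union over all size-2 subsets is 11/14
size 3 is not enough: best union over all size-3 subsets is 13/14
the canonical winner is {2, 4, 8, 10}: size 4, full 14-outcome coverage, earliest index list among size-4 covers
Answer: 4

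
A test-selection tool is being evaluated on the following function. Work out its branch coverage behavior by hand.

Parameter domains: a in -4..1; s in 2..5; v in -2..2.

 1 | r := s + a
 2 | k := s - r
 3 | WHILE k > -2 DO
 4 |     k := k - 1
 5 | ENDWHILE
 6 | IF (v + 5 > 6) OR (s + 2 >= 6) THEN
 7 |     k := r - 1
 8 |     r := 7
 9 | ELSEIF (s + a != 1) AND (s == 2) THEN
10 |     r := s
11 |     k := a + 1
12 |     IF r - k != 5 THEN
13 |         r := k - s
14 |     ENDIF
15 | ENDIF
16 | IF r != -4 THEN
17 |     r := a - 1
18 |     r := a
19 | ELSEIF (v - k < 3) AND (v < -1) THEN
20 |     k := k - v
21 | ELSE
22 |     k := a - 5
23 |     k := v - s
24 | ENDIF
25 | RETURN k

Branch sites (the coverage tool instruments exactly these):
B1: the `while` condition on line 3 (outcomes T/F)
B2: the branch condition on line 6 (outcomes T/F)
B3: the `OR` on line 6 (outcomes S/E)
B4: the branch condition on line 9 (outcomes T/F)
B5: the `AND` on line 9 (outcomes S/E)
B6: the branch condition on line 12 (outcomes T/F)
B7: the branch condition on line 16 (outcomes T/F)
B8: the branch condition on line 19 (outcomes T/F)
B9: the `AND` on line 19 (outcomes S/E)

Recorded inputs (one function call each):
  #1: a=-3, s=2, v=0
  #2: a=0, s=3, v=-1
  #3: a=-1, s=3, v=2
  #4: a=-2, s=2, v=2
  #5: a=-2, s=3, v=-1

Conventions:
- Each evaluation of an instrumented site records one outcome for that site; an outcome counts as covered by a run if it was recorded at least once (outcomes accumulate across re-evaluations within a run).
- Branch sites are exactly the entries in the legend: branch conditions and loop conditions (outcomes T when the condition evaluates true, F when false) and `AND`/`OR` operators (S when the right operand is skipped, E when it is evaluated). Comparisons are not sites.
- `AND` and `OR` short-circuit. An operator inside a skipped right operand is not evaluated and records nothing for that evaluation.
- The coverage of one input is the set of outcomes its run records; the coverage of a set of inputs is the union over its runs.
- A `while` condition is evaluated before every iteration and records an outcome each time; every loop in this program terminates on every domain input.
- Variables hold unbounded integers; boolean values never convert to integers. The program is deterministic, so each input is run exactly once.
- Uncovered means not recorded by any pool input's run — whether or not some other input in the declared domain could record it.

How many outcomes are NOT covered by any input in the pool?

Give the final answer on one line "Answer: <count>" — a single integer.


test 1 (a=-3, s=2, v=0) fires B1->T, B1->T, B1->T, B1->T, B1->T, B1->F, B3->E, B2->F, B5->E, B4->T, B6->T, B7->F, B9->E, B8->F; hits B1=T, B1=F, B2=F, B3=E, B4=T, B5=E, B6=T, B7=F, B8=F, B9=E
test 2 (a=0, s=3, v=-1) fires B1->T, B1->T, B1->F, B3->E, B2->F, B5->E, B4->F, B7->T; hits B1=T, B1=F, B2=F, B3=E, B4=F, B5=E, B7=T
test 3 (a=-1, s=3, v=2) fires B1->T, B1->T, B1->T, B1->F, B3->S, B2->T, B7->T; hits B1=T, B1=F, B2=T, B3=S, B7=T
test 4 (a=-2, s=2, v=2) fires B1->T, B1->T, B1->T, B1->T, B1->F, B3->S, B2->T, B7->T; hits B1=T, B1=F, B2=T, B3=S, B7=T
test 5 (a=-2, s=3, v=-1) fires B1->T, B1->T, B1->T, B1->T, B1->F, B3->E, B2->F, B5->S, B4->F, B7->T; hits B1=T, B1=F, B2=F, B3=E, B4=F, B5=S, B7=T
union over the pool: B1=T, B1=F, B2=T, B2=F, B3=S, B3=E, B4=T, B4=F, B5=S, B5=E, B6=T, B7=T, B7=F, B8=F, B9=E
uncovered (3 of 18): B6=F, B8=T, B9=S
Answer: 3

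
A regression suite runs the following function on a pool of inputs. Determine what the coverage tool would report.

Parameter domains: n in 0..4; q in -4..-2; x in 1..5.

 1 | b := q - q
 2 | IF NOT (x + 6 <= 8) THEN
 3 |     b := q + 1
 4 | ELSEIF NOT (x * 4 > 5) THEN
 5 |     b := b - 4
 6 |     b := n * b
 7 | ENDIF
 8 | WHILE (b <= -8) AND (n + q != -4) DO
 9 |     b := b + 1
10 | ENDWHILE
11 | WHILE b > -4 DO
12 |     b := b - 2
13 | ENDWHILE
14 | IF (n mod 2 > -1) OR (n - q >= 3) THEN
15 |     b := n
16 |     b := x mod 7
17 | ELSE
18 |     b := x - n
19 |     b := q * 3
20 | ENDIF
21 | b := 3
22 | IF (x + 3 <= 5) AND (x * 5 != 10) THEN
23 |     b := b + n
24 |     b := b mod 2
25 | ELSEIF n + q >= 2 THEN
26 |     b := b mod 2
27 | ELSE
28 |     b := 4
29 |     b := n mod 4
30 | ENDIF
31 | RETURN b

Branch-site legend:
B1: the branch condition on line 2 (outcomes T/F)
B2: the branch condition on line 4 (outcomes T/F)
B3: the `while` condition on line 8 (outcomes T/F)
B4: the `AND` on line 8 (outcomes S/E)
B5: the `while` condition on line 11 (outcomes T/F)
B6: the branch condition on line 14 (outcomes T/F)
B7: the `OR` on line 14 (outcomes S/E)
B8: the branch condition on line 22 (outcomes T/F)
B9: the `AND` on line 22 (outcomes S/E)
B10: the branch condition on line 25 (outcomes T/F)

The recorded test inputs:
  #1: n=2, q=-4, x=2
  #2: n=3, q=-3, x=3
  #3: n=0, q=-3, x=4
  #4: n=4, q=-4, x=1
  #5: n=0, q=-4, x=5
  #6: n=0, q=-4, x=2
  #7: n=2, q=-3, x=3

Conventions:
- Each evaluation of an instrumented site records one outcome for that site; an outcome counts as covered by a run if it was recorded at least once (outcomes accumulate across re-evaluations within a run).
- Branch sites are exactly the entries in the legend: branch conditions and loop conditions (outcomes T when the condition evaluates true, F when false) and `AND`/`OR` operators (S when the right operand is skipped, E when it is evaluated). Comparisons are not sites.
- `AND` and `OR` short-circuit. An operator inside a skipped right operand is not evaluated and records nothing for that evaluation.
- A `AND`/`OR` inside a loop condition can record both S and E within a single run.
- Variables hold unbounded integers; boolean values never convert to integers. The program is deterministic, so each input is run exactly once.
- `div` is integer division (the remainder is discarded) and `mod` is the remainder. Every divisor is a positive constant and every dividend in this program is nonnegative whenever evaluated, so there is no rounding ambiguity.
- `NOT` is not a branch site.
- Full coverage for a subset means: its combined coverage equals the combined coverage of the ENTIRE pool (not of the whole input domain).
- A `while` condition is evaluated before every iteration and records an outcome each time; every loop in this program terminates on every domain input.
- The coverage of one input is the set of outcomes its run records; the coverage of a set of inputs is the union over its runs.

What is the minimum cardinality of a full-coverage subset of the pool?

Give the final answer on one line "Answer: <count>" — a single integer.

#1 (n=2, q=-4, x=2) -> B1->F, B2->F, B4->S, B3->F, B5->T, B5->T, B5->F, B7->S, B6->T, B9->E, B8->F, B10->F; covered: B1=F, B2=F, B3=F, B4=S, B5=T, B5=F, B6=T, B7=S, B8=F, B9=E, B10=F
#2 (n=3, q=-3, x=3) -> B1->T, B4->S, B3->F, B5->T, B5->F, B7->S, B6->T, B9->S, B8->F, B10->F; covered: B1=T, B3=F, B4=S, B5=T, B5=F, B6=T, B7=S, B8=F, B9=S, B10=F
#3 (n=0, q=-3, x=4) -> B1->T, B4->S, B3->F, B5->T, B5->F, B7->S, B6->T, B9->S, B8->F, B10->F; covered: B1=T, B3=F, B4=S, B5=T, B5=F, B6=T, B7=S, B8=F, B9=S, B10=F
#4 (n=4, q=-4, x=1) -> B1->F, B2->T, B4->E, B3->T, B4->E, B3->T, B4->E, B3->T, B4->E, B3->T, B4->E, B3->T, B4->E, B3->T, ...; covered: B1=F, B2=T, B3=T, B3=F, B4=S, B4=E, B5=F, B6=T, B7=S, B8=T, B9=E
#5 (n=0, q=-4, x=5) -> B1->T, B4->S, B3->F, B5->T, B5->F, B7->S, B6->T, B9->S, B8->F, B10->F; covered: B1=T, B3=F, B4=S, B5=T, B5=F, B6=T, B7=S, B8=F, B9=S, B10=F
#6 (n=0, q=-4, x=2) -> B1->F, B2->F, B4->S, B3->F, B5->T, B5->T, B5->F, B7->S, B6->T, B9->E, B8->F, B10->F; covered: B1=F, B2=F, B3=F, B4=S, B5=T, B5=F, B6=T, B7=S, B8=F, B9=E, B10=F
#7 (n=2, q=-3, x=3) -> B1->T, B4->S, B3->F, B5->T, B5->F, B7->S, B6->T, B9->S, B8->F, B10->F; covered: B1=T, B3=F, B4=S, B5=T, B5=F, B6=T, B7=S, B8=F, B9=S, B10=F
together the pool reaches 17 outcomes: B1=T, B1=F, B2=T, B2=F, B3=T, B3=F, B4=S, B4=E, B5=T, B5=F, B6=T, B7=S, B8=T, B8=F, B9=S, B9=E, B10=F
checked all size-1 subsets: none covers 17 outcomes (max 11/17)
checked all size-2 subsets: none covers 17 outcomes (max 16/17)
the canonical winner is {1, 2, 4}: size 3, full 17-outcome coverage, earliest index list among size-3 covers

Answer: 3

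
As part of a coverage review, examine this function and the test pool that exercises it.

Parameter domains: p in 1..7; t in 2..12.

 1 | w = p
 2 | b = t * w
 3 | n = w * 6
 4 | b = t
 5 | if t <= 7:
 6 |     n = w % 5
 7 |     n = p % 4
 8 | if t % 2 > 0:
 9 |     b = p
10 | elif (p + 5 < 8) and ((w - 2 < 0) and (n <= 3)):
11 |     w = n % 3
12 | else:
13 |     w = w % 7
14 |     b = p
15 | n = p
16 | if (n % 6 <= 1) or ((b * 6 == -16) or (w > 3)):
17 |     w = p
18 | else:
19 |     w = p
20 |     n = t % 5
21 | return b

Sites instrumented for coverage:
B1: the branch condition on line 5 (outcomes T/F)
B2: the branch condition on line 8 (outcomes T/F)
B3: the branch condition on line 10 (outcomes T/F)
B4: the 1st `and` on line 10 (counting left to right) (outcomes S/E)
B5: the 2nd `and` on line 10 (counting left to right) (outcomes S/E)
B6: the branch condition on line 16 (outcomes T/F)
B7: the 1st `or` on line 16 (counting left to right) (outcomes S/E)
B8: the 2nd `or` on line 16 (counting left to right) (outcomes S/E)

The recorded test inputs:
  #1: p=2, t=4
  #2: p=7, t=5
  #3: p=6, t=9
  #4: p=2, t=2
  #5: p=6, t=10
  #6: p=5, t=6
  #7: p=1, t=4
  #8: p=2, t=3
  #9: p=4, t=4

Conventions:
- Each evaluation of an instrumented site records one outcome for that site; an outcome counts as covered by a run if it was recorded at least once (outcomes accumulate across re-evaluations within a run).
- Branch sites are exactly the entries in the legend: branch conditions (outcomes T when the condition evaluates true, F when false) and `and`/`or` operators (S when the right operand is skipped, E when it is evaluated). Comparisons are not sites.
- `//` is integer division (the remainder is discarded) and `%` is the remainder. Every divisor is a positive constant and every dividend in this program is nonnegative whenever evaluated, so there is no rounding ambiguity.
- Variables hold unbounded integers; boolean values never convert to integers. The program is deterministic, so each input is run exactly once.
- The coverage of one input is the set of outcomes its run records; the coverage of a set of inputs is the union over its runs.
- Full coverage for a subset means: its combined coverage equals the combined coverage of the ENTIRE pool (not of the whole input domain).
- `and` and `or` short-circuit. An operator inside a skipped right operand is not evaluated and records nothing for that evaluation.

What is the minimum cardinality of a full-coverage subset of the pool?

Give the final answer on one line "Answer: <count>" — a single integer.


test 1 (p=2, t=4) hits B1=T, B2=F, B3=F, B4=E, B5=S, B6=F, B7=E, B8=E
test 2 (p=7, t=5) hits B1=T, B2=T, B6=T, B7=S
test 3 (p=6, t=9) hits B1=F, B2=T, B6=T, B7=S
test 4 (p=2, t=2) hits B1=T, B2=F, B3=F, B4=E, B5=S, B6=F, B7=E, B8=E
test 5 (p=6, t=10) hits B1=F, B2=F, B3=F, B4=S, B6=T, B7=S
test 6 (p=5, t=6) hits B1=T, B2=F, B3=F, B4=S, B6=T, B7=E, B8=E
test 7 (p=1, t=4) hits B1=T, B2=F, B3=T, B4=E, B5=E, B6=T, B7=S
test 8 (p=2, t=3) hits B1=T, B2=T, B6=F, B7=E, B8=E
test 9 (p=4, t=4) hits B1=T, B2=F, B3=F, B4=S, B6=T, B7=E, B8=E
the full pool covers 15 outcomes: B1=T, B1=F, B2=T, B2=F, B3=T, B3=F, B4=S, B4=E, B5=S, B5=E, B6=T, B6=F, B7=S, B7=E, B8=E
checked all size-1 subsets: none covers 15 outcomes (max 8/15)
checked all size-2 subsets: none covers 15 outcomes (max 12/15)
checked all size-3 subsets: none covers 15 outcomes (max 14/15)
inputs {1, 2, 5, 7} (size 4) cover everything; no size-4 subset with a lexicographically smaller index list covers all 15
Answer: 4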